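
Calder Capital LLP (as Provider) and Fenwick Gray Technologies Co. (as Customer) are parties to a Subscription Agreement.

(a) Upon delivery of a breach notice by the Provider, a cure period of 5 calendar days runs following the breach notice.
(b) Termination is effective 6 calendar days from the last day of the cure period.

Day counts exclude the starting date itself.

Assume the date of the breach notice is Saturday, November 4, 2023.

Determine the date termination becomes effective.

The last day of the cure period: November 4, 2023 + 5 days = November 9, 2023.
The date termination becomes effective: November 9, 2023 + 6 days = November 15, 2023.

November 15, 2023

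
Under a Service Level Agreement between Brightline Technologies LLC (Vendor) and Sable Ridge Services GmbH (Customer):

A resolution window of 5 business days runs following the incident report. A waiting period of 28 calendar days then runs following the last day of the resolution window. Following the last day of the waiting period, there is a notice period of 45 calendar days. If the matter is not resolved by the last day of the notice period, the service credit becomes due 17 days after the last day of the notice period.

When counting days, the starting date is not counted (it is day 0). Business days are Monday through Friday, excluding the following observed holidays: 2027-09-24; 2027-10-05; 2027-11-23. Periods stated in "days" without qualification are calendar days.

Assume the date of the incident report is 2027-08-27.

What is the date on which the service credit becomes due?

From Friday, 2027-08-27, 5 business days (Aug 30, Aug 31, Sep 1, Sep 2, Sep 3, skipping weekends) brings us to Friday, 2027-09-03, which is the last day of the resolution window.
Adding 28 calendar days to 2027-09-03 gives 2027-10-01, which is the last day of the waiting period.
The last day of the notice period: 45 calendar days after 2027-10-01 is 2027-11-15.
The date on which the service credit becomes due: 2027-11-15 + 17 days = 2027-12-02.

2027-12-02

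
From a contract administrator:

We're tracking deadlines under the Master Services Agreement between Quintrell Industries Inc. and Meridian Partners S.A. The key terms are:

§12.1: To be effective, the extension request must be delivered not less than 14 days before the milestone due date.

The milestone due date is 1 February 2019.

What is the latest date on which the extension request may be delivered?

18 January 2019

1 February 2019 minus 14 days is 18 January 2019.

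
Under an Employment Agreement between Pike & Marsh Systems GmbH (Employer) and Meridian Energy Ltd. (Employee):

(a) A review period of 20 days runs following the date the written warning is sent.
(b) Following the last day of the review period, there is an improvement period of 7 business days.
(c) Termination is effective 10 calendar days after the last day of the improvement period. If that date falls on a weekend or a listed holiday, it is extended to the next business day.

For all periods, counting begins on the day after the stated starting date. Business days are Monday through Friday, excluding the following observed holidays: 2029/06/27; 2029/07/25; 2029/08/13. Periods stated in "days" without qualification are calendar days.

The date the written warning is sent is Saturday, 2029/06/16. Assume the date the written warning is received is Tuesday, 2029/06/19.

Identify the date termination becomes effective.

Adding 20 calendar days to 2029/06/16 gives 2029/07/06, which is the last day of the review period.
The last day of the improvement period: 7 business days after Friday, 2029/07/06, skipping weekends — Jul 9, Jul 10, Jul 11, Jul 12, Jul 13, Jul 16, Jul 17 — lands on Tuesday, 2029/07/17.
The date termination becomes effective: 10 calendar days after 2029/07/17 is 2029/07/27. 2029/07/27 is a Friday and is not a listed holiday, so no roll-forward applies.

2029/07/27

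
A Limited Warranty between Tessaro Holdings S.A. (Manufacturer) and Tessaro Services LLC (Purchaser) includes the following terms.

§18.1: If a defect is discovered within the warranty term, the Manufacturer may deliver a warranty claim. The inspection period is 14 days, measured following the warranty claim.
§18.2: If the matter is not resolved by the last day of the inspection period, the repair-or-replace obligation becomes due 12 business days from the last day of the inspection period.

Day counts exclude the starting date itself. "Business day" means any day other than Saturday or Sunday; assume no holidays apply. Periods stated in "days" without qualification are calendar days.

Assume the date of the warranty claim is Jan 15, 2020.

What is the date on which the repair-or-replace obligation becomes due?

Adding 14 calendar days to Jan 15, 2020 gives Jan 29, 2020, which is the last day of the inspection period.
The date on which the repair-or-replace obligation becomes due: counting 12 business days from Wednesday, Jan 29, 2020 (Jan 30, Jan 31, Feb 3, Feb 4, …, Feb 12, Feb 13, Feb 14, skipping weekends) reaches Friday, Feb 14, 2020.

Feb 14, 2020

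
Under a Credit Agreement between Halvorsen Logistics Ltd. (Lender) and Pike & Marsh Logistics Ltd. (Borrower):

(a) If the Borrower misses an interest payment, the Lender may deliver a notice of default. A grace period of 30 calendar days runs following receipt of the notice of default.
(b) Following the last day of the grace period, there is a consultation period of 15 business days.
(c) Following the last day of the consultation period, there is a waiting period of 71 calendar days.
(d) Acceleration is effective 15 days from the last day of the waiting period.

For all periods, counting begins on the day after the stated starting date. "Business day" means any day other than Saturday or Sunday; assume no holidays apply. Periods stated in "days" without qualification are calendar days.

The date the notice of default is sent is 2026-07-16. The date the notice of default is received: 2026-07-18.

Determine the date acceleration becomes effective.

2026-12-02

The last day of the grace period: 30 calendar days after 2026-07-18 is 2026-08-17.
The last day of the consultation period: counting 15 business days from Monday, 2026-08-17 (Aug 18, Aug 19, Aug 20, Aug 21, …, Sep 3, Sep 4, Sep 7, skipping weekends) reaches Monday, 2026-09-07.
Adding 71 calendar days to 2026-09-07 gives 2026-11-17, which is the last day of the waiting period.
Adding 15 calendar days to 2026-11-17 gives 2026-12-02, which is the date acceleration becomes effective.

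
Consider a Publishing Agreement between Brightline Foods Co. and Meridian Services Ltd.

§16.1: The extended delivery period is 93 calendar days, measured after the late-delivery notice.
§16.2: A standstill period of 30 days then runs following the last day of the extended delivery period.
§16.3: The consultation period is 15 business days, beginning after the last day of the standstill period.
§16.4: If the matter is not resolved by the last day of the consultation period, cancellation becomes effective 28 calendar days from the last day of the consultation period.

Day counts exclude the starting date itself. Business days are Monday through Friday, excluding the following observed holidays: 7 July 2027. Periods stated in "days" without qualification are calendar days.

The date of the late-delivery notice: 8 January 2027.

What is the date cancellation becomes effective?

Adding 93 calendar days to 8 January 2027 gives 11 April 2027, which is the last day of the extended delivery period.
The last day of the standstill period: 30 calendar days after 11 April 2027 is 11 May 2027.
The last day of the consultation period: 15 business days after Tuesday, 11 May 2027, skipping weekends — May 12, May 13, May 14, May 17, …, May 28, May 31, Jun 1 — lands on Tuesday, 1 June 2027.
The date cancellation becomes effective: 28 calendar days after 1 June 2027 is 29 June 2027.

29 June 2027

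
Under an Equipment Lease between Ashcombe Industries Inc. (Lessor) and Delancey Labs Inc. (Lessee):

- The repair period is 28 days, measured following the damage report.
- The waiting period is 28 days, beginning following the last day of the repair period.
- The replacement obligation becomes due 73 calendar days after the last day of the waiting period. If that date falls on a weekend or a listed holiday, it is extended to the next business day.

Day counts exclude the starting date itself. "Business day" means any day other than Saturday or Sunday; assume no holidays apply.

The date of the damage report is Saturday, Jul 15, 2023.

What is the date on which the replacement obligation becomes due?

Adding 28 calendar days to Jul 15, 2023 gives Aug 12, 2023, which is the last day of the repair period.
The last day of the waiting period: Aug 12, 2023 + 28 days = Sep 9, 2023.
Adding 73 calendar days to Sep 9, 2023 gives Nov 21, 2023, which is the date on which the replacement obligation becomes due. Nov 21, 2023 is a Tuesday, so no roll-forward applies.

Nov 21, 2023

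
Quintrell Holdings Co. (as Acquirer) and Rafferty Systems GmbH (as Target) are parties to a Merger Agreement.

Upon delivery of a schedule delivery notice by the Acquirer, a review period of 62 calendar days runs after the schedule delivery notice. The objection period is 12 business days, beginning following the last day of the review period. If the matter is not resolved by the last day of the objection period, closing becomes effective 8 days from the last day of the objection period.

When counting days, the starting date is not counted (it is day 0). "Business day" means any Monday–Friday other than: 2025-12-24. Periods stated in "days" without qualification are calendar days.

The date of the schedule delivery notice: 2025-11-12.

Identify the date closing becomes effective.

2026-02-06

Adding 62 calendar days to 2025-11-12 gives 2026-01-13, which is the last day of the review period.
The last day of the objection period: 12 business days after Tuesday, 2026-01-13, skipping weekends — Jan 14, Jan 15, Jan 16, Jan 19, …, Jan 27, Jan 28, Jan 29 — lands on Thursday, 2026-01-29.
Adding 8 calendar days to 2026-01-29 gives 2026-02-06, which is the date closing becomes effective.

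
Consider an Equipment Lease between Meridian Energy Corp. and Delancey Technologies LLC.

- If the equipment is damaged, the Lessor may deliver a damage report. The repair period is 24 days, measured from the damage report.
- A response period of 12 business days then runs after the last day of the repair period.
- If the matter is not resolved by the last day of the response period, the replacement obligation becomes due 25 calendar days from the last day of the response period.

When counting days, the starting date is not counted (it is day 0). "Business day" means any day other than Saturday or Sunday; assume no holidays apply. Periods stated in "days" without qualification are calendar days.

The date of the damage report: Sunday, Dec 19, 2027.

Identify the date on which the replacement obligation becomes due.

Adding 24 calendar days to Dec 19, 2027 gives Jan 12, 2028, which is the last day of the repair period.
The last day of the response period: counting 12 business days from Wednesday, Jan 12, 2028 (Jan 13, Jan 14, Jan 17, Jan 18, …, Jan 26, Jan 27, Jan 28, skipping weekends) reaches Friday, Jan 28, 2028.
Adding 25 calendar days to Jan 28, 2028 gives Feb 22, 2028, which is the date on which the replacement obligation becomes due.

Feb 22, 2028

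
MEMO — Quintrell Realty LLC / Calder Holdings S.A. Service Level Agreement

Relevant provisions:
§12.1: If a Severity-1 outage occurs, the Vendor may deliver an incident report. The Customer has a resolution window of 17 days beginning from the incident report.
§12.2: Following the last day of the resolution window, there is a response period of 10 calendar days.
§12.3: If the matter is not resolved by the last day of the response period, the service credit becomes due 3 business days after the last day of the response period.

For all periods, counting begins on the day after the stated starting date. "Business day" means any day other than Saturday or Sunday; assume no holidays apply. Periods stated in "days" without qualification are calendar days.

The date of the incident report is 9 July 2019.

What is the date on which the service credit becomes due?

The last day of the resolution window: 9 July 2019 + 17 days = 26 July 2019.
The last day of the response period: 26 July 2019 + 10 days = 5 August 2019.
From Monday, 5 August 2019, 3 business days (Aug 6, Aug 7, Aug 8, skipping weekends) brings us to Thursday, 8 August 2019, which is the date on which the service credit becomes due.

8 August 2019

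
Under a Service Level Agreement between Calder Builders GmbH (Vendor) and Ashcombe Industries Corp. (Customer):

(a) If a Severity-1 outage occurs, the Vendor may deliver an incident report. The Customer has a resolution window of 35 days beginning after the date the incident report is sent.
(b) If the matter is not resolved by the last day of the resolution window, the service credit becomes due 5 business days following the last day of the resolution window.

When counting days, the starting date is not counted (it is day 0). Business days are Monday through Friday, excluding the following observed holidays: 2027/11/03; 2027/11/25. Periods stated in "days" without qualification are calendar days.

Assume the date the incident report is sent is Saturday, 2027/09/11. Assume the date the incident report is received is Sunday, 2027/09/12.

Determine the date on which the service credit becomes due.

2027/10/22

The last day of the resolution window: 2027/09/11 + 35 days = 2027/10/16.
The date on which the service credit becomes due: counting 5 business days from Saturday, 2027/10/16 (Oct 18, Oct 19, Oct 20, Oct 21, Oct 22, skipping weekends) reaches Friday, 2027/10/22.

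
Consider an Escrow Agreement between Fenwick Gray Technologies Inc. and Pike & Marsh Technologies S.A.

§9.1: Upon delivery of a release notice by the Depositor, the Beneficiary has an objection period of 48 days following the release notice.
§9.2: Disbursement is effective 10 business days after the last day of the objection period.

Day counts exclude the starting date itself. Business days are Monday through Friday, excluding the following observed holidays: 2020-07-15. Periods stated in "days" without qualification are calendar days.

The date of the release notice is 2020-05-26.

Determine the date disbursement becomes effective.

Adding 48 calendar days to 2020-05-26 gives 2020-07-13, which is the last day of the objection period.
The date disbursement becomes effective: counting 10 business days from Monday, 2020-07-13 (Jul 14, Jul 16, Jul 17, Jul 20, Jul 21, Jul 22, Jul 23, Jul 24, Jul 27, Jul 28, skipping weekends and the listed holiday on Jul 15) reaches Tuesday, 2020-07-28.

2020-07-28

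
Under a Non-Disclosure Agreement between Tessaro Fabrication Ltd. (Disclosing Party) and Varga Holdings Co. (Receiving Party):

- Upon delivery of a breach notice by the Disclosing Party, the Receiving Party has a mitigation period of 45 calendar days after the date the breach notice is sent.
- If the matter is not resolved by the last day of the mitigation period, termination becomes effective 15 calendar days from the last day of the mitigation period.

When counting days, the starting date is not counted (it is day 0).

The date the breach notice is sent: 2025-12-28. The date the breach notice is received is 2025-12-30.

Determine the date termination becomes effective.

2026-02-26

The last day of the mitigation period: 45 calendar days after 2025-12-28 is 2026-02-11.
Adding 15 calendar days to 2026-02-11 gives 2026-02-26, which is the date termination becomes effective.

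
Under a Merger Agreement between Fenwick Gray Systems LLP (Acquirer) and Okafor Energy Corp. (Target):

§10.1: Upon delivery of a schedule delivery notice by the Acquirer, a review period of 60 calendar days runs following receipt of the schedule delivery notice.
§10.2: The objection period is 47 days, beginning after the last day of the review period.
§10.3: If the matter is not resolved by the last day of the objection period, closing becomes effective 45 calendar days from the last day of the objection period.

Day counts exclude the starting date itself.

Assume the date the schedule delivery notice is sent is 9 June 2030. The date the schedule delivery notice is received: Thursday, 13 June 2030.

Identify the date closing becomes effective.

12 November 2030

Adding 60 calendar days to 13 June 2030 gives 12 August 2030, which is the last day of the review period.
Adding 47 calendar days to 12 August 2030 gives 28 September 2030, which is the last day of the objection period.
The date closing becomes effective: 45 calendar days after 28 September 2030 is 12 November 2030.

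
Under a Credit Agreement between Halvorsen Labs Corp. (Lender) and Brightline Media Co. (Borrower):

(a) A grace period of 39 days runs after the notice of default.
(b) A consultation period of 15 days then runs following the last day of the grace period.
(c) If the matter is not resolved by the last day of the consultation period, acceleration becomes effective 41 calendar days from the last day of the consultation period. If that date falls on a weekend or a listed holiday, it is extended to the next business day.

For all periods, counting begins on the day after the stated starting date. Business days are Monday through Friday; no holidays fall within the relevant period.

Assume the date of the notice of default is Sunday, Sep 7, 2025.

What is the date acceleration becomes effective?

Dec 11, 2025

Adding 39 calendar days to Sep 7, 2025 gives Oct 16, 2025, which is the last day of the grace period.
The last day of the consultation period: Oct 16, 2025 + 15 days = Oct 31, 2025.
Adding 41 calendar days to Oct 31, 2025 gives Dec 11, 2025, which is the date acceleration becomes effective. Dec 11, 2025 is a Thursday, so no roll-forward applies.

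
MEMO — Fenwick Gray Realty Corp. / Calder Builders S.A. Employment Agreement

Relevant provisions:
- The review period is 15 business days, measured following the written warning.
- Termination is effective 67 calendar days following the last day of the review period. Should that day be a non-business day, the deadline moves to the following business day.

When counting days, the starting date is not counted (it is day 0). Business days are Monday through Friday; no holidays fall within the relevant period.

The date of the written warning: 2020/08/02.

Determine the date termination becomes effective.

The last day of the review period: 15 business days after Sunday, 2020/08/02, skipping weekends — Aug 3, Aug 4, Aug 5, Aug 6, …, Aug 19, Aug 20, Aug 21 — lands on Friday, 2020/08/21.
The date termination becomes effective: 67 calendar days after 2020/08/21 is 2020/10/27. 2020/10/27 is a Tuesday, so no roll-forward applies.

2020/10/27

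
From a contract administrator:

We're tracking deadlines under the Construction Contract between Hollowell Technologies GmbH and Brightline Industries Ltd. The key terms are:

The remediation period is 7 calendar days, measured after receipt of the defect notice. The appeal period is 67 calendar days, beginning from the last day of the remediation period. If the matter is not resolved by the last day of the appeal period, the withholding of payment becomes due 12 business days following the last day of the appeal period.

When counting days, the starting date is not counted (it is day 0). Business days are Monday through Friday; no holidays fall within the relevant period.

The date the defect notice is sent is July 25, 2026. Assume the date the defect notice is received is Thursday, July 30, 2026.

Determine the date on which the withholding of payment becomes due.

Adding 7 calendar days to July 30, 2026 gives August 6, 2026, which is the last day of the remediation period.
Adding 67 calendar days to August 6, 2026 gives October 12, 2026, which is the last day of the appeal period.
From Monday, October 12, 2026, 12 business days (Oct 13, Oct 14, Oct 15, Oct 16, …, Oct 26, Oct 27, Oct 28, skipping weekends) brings us to Wednesday, October 28, 2026, which is the date on which the withholding of payment becomes due.

October 28, 2026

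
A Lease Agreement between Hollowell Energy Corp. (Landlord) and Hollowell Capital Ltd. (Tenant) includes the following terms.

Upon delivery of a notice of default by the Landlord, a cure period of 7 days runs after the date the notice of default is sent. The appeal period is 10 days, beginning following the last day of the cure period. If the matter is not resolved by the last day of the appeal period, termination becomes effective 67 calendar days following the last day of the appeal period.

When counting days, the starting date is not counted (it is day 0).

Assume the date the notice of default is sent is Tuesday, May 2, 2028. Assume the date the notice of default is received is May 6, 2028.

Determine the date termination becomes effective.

Adding 7 calendar days to May 2, 2028 gives May 9, 2028, which is the last day of the cure period.
The last day of the appeal period: May 9, 2028 + 10 days = May 19, 2028.
The date termination becomes effective: May 19, 2028 + 67 days = July 25, 2028.

July 25, 2028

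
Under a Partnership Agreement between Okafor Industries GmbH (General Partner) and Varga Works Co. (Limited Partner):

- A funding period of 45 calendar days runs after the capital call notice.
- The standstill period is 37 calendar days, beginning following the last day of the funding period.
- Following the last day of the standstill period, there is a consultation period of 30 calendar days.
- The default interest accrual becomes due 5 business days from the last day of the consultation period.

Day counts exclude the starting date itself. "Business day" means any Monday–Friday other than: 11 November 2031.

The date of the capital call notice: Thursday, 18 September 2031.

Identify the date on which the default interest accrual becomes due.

The last day of the funding period: 45 calendar days after 18 September 2031 is 2 November 2031.
The last day of the standstill period: 37 calendar days after 2 November 2031 is 9 December 2031.
The last day of the consultation period: 30 calendar days after 9 December 2031 is 8 January 2032.
The date on which the default interest accrual becomes due: counting 5 business days from Thursday, 8 January 2032 (Jan 9, Jan 12, Jan 13, Jan 14, Jan 15, skipping weekends) reaches Thursday, 15 January 2032.

15 January 2032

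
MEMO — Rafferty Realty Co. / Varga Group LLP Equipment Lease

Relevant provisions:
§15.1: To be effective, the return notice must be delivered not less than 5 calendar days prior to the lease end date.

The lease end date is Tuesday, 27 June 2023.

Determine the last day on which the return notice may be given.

22 June 2023

27 June 2023 minus 5 days is 22 June 2023.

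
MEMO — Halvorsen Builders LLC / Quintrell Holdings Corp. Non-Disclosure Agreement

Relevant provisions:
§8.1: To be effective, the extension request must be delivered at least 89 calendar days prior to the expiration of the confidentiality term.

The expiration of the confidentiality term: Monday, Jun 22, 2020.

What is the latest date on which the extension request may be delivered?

Mar 25, 2020

Counting back 89 calendar days from Jun 22, 2020 gives Mar 25, 2020.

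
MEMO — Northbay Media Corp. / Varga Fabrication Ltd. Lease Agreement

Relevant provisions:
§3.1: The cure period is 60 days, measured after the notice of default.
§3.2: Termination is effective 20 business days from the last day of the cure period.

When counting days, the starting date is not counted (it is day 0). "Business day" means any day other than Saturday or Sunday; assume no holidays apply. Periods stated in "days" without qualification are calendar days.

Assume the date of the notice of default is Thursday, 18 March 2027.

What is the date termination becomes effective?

Adding 60 calendar days to 18 March 2027 gives 17 May 2027, which is the last day of the cure period.
The date termination becomes effective: 20 business days after Monday, 17 May 2027, skipping weekends — May 18, May 19, May 20, May 21, …, Jun 10, Jun 11, Jun 14 — lands on Monday, 14 June 2027.

14 June 2027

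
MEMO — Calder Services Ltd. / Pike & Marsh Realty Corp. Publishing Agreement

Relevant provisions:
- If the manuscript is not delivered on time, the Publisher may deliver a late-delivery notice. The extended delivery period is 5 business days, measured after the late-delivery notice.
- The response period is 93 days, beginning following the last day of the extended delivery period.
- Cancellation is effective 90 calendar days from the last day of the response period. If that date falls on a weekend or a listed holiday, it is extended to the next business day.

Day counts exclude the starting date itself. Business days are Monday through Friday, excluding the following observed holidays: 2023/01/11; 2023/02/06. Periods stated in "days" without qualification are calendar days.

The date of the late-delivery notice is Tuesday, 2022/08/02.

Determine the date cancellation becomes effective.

2023/02/08

The last day of the extended delivery period: 5 business days after Tuesday, 2022/08/02, skipping weekends — Aug 3, Aug 4, Aug 5, Aug 8, Aug 9 — lands on Tuesday, 2022/08/09.
The last day of the response period: 2022/08/09 + 93 days = 2022/11/10.
The date cancellation becomes effective: 90 calendar days after 2022/11/10 is 2023/02/08. 2023/02/08 is a Wednesday and is not a listed holiday, so no roll-forward applies.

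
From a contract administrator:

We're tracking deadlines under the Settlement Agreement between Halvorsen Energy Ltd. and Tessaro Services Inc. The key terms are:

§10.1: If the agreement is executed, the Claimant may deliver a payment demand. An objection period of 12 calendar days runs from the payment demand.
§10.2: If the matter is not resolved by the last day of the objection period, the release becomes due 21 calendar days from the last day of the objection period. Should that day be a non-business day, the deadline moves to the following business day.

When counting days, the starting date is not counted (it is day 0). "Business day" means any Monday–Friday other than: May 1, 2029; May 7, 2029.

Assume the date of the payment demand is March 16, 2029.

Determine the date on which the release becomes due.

April 18, 2029

The last day of the objection period: March 16, 2029 + 12 days = March 28, 2029.
Adding 21 calendar days to March 28, 2029 gives April 18, 2029, which is the date on which the release becomes due. April 18, 2029 is a Wednesday and is not a listed holiday, so no roll-forward applies.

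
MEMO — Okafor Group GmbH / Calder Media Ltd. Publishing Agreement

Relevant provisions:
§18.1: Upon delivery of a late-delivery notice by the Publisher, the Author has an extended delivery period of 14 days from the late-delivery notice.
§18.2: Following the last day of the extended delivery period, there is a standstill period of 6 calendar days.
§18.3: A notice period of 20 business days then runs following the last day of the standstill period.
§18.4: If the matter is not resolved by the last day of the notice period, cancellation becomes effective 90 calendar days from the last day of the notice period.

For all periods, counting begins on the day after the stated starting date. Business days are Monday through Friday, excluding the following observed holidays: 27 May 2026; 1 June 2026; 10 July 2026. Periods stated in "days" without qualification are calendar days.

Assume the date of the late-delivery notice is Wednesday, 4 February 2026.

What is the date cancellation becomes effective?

22 June 2026

The last day of the extended delivery period: 4 February 2026 + 14 days = 18 February 2026.
The last day of the standstill period: 18 February 2026 + 6 days = 24 February 2026.
The last day of the notice period: counting 20 business days from Tuesday, 24 February 2026 (Feb 25, Feb 26, Feb 27, Mar 2, …, Mar 20, Mar 23, Mar 24, skipping weekends) reaches Tuesday, 24 March 2026.
The date cancellation becomes effective: 90 calendar days after 24 March 2026 is 22 June 2026.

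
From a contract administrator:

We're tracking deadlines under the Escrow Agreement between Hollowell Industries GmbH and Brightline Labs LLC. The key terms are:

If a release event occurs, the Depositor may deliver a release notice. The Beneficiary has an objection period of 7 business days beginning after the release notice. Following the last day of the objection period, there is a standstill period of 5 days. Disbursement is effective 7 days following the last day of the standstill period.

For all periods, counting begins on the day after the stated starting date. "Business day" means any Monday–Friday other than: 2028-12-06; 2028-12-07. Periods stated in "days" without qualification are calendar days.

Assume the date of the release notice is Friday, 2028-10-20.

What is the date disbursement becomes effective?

From Friday, 2028-10-20, 7 business days (Oct 23, Oct 24, Oct 25, Oct 26, Oct 27, Oct 30, Oct 31, skipping weekends) brings us to Tuesday, 2028-10-31, which is the last day of the objection period.
The last day of the standstill period: 5 calendar days after 2028-10-31 is 2028-11-05.
Adding 7 calendar days to 2028-11-05 gives 2028-11-12, which is the date disbursement becomes effective.

2028-11-12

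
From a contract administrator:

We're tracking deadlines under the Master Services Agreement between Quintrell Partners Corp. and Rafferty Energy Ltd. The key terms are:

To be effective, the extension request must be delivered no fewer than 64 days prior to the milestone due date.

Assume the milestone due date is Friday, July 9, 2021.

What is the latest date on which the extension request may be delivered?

May 6, 2021

July 9, 2021 minus 64 days is May 6, 2021.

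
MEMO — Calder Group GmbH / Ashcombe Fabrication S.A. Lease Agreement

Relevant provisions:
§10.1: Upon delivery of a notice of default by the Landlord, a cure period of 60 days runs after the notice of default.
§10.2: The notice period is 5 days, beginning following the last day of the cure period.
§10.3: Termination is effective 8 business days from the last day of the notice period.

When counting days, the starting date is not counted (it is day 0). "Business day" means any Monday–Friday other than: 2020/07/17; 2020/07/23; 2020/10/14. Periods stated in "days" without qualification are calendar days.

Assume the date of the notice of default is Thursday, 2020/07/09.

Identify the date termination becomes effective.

2020/09/23

The last day of the cure period: 2020/07/09 + 60 days = 2020/09/07.
The last day of the notice period: 5 calendar days after 2020/09/07 is 2020/09/12.
The date termination becomes effective: counting 8 business days from Saturday, 2020/09/12 (Sep 14, Sep 15, Sep 16, Sep 17, Sep 18, Sep 21, Sep 22, Sep 23, skipping weekends) reaches Wednesday, 2020/09/23.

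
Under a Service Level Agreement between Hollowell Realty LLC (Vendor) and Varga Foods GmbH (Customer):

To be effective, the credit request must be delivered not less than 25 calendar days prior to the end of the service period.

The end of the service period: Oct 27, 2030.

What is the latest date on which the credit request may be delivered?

Oct 2, 2030

Oct 27, 2030 minus 25 days is Oct 2, 2030.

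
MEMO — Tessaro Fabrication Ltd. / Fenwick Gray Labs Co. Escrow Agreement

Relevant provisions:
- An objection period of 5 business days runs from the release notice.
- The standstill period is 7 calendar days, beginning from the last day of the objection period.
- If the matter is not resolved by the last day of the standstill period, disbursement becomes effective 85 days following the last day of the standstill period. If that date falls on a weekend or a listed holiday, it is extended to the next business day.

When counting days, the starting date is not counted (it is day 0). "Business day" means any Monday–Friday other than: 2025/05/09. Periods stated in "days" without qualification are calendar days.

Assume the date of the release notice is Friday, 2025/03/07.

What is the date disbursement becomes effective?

From Friday, 2025/03/07, 5 business days (Mar 10, Mar 11, Mar 12, Mar 13, Mar 14, skipping weekends) brings us to Friday, 2025/03/14, which is the last day of the objection period.
The last day of the standstill period: 2025/03/14 + 7 days = 2025/03/21.
The date disbursement becomes effective: 85 calendar days after 2025/03/21 is 2025/06/14. That falls on a Saturday, so it rolls to the next business day, Monday, 2025/06/16.

2025/06/16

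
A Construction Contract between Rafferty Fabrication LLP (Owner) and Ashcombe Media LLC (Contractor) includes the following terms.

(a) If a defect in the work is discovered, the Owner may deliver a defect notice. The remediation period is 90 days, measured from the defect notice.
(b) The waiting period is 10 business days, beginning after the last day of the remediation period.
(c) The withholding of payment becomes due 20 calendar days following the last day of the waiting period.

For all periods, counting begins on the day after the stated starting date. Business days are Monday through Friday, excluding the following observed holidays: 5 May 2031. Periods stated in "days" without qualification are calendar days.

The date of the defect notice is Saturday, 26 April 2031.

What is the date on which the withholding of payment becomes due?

28 August 2031

Adding 90 calendar days to 26 April 2031 gives 25 July 2031, which is the last day of the remediation period.
The last day of the waiting period: 10 business days after Friday, 25 July 2031, skipping weekends — Jul 28, Jul 29, Jul 30, Jul 31, Aug 1, Aug 4, Aug 5, Aug 6, Aug 7, Aug 8 — lands on Friday, 8 August 2031.
The date on which the withholding of payment becomes due: 8 August 2031 + 20 days = 28 August 2031.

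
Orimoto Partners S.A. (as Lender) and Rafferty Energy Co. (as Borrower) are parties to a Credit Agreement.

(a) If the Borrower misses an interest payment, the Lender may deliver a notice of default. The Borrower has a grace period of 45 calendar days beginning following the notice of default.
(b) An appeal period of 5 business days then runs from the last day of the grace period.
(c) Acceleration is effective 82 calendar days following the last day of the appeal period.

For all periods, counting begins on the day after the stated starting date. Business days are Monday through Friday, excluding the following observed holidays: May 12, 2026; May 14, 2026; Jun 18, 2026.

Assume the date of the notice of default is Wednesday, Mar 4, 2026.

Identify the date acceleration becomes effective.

Jul 15, 2026

The last day of the grace period: 45 calendar days after Mar 4, 2026 is Apr 18, 2026.
The last day of the appeal period: 5 business days after Saturday, Apr 18, 2026, skipping weekends — Apr 20, Apr 21, Apr 22, Apr 23, Apr 24 — lands on Friday, Apr 24, 2026.
Adding 82 calendar days to Apr 24, 2026 gives Jul 15, 2026, which is the date acceleration becomes effective.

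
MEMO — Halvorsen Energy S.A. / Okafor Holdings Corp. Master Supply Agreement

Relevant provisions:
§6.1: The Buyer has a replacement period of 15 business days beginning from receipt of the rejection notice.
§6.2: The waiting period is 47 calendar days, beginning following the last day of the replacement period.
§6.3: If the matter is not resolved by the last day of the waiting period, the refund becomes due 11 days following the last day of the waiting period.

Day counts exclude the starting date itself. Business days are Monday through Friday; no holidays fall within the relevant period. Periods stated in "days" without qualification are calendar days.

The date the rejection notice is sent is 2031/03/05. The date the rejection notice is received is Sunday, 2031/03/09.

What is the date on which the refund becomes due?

From Sunday, 2031/03/09, 15 business days (Mar 10, Mar 11, Mar 12, Mar 13, …, Mar 26, Mar 27, Mar 28, skipping weekends) brings us to Friday, 2031/03/28, which is the last day of the replacement period.
The last day of the waiting period: 2031/03/28 + 47 days = 2031/05/14.
The date on which the refund becomes due: 11 calendar days after 2031/05/14 is 2031/05/25.

2031/05/25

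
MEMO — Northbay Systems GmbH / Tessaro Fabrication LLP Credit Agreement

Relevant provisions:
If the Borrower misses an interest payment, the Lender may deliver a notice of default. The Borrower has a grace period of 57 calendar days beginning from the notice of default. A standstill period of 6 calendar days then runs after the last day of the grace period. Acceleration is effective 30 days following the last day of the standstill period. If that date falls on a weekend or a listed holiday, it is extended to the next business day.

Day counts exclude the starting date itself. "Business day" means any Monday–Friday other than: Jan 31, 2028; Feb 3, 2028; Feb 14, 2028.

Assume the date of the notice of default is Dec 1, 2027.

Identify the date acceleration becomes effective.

Mar 3, 2028

Adding 57 calendar days to Dec 1, 2027 gives Jan 27, 2028, which is the last day of the grace period.
Adding 6 calendar days to Jan 27, 2028 gives Feb 2, 2028, which is the last day of the standstill period.
Adding 30 calendar days to Feb 2, 2028 gives Mar 3, 2028, which is the date acceleration becomes effective. Mar 3, 2028 is a Friday and is not a listed holiday, so no roll-forward applies.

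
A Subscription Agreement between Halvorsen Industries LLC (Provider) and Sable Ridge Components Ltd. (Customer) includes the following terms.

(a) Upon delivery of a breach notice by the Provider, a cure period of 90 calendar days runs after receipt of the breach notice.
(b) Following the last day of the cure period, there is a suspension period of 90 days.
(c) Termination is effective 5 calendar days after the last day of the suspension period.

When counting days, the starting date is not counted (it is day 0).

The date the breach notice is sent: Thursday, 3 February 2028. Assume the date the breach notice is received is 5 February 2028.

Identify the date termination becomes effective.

8 August 2028

Adding 90 calendar days to 5 February 2028 gives 5 May 2028, which is the last day of the cure period.
Adding 90 calendar days to 5 May 2028 gives 3 August 2028, which is the last day of the suspension period.
The date termination becomes effective: 5 calendar days after 3 August 2028 is 8 August 2028.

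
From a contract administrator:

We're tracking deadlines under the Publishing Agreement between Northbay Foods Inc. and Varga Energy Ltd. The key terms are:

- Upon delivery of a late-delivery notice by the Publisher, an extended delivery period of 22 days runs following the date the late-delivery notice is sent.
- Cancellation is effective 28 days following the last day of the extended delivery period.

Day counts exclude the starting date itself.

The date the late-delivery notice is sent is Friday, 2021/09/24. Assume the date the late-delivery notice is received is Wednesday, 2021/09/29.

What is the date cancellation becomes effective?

2021/11/13

The last day of the extended delivery period: 22 calendar days after 2021/09/24 is 2021/10/16.
Adding 28 calendar days to 2021/10/16 gives 2021/11/13, which is the date cancellation becomes effective.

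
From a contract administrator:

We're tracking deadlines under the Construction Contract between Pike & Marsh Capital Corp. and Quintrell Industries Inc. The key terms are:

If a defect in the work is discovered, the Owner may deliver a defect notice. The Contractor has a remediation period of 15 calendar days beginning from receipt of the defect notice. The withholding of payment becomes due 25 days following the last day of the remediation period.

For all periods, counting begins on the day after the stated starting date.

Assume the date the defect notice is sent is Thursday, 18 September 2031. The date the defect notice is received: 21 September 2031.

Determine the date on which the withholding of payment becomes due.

The last day of the remediation period: 15 calendar days after 21 September 2031 is 6 October 2031.
The date on which the withholding of payment becomes due: 25 calendar days after 6 October 2031 is 31 October 2031.

31 October 2031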